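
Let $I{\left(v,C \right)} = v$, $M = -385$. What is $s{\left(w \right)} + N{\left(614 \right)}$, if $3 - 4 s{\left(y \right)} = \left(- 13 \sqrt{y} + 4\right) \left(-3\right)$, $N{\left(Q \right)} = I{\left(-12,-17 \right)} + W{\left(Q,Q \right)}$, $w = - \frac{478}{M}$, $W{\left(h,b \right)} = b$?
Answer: $\frac{2423}{4} - \frac{39 \sqrt{184030}}{1540} \approx 594.89$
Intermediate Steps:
$w = \frac{478}{385}$ ($w = - \frac{478}{-385} = \left(-478\right) \left(- \frac{1}{385}\right) = \frac{478}{385} \approx 1.2416$)
$N{\left(Q \right)} = -12 + Q$
$s{\left(y \right)} = \frac{15}{4} - \frac{39 \sqrt{y}}{4}$ ($s{\left(y \right)} = \frac{3}{4} - \frac{\left(- 13 \sqrt{y} + 4\right) \left(-3\right)}{4} = \frac{3}{4} - \frac{\left(4 - 13 \sqrt{y}\right) \left(-3\right)}{4} = \frac{3}{4} - \frac{-12 + 39 \sqrt{y}}{4} = \frac{3}{4} - \left(-3 + \frac{39 \sqrt{y}}{4}\right) = \frac{15}{4} - \frac{39 \sqrt{y}}{4}$)
$s{\left(w \right)} + N{\left(614 \right)} = \left(\frac{15}{4} - \frac{39 \sqrt{\frac{478}{385}}}{4}\right) + \left(-12 + 614\right) = \left(\frac{15}{4} - \frac{39 \frac{\sqrt{184030}}{385}}{4}\right) + 602 = \left(\frac{15}{4} - \frac{39 \sqrt{184030}}{1540}\right) + 602 = \frac{2423}{4} - \frac{39 \sqrt{184030}}{1540}$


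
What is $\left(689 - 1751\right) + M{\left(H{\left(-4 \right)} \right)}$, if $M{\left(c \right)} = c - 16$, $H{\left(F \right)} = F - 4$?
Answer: $-1086$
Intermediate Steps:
$H{\left(F \right)} = -4 + F$
$M{\left(c \right)} = -16 + c$
$\left(689 - 1751\right) + M{\left(H{\left(-4 \right)} \right)} = \left(689 - 1751\right) - 24 = -1062 - 24 = -1086$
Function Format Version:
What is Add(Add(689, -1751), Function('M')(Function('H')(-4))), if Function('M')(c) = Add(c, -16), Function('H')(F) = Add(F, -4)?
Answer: -1086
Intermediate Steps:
Function('H')(F) = Add(-4, F)
Function('M')(c) = Add(-16, c)
Add(Add(689, -1751), Function('M')(Function('H')(-4))) = Add(Add(689, -1751), Add(-16, Add(-4, -4))) = Add(-1062, Add(-16, -8)) = Add(-1062, -24) = -1086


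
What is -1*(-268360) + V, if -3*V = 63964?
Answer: 741116/3 ≈ 2.4704e+5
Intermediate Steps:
V = -63964/3 (V = -1/3*63964 = -63964/3 ≈ -21321.)
-1*(-268360) + V = -1*(-268360) - 63964/3 = 268360 - 63964/3 = 741116/3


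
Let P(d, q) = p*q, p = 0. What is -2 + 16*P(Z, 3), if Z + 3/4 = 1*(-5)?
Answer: -2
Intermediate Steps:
Z = -23/4 (Z = -¾ + 1*(-5) = -¾ - 5 = -23/4 ≈ -5.7500)
P(d, q) = 0 (P(d, q) = 0*q = 0)
-2 + 16*P(Z, 3) = -2 + 16*0 = -2 + 0 = -2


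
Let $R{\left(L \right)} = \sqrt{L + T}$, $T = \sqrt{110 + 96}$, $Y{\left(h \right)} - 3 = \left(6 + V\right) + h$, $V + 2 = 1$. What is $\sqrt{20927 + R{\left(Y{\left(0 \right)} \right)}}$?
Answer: $\sqrt{20927 + \sqrt{8 + \sqrt{206}}} \approx 144.68$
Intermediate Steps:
$V = -1$ ($V = -2 + 1 = -1$)
$Y{\left(h \right)} = 8 + h$ ($Y{\left(h \right)} = 3 + \left(\left(6 - 1\right) + h\right) = 3 + \left(5 + h\right) = 8 + h$)
$T = \sqrt{206} \approx 14.353$
$R{\left(L \right)} = \sqrt{L + \sqrt{206}}$
$\sqrt{20927 + R{\left(Y{\left(0 \right)} \right)}} = \sqrt{20927 + \sqrt{\left(8 + 0\right) + \sqrt{206}}} = \sqrt{20927 + \sqrt{8 + \sqrt{206}}}$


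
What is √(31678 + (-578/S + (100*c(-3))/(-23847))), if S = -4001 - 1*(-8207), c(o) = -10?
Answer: √983597633683182015/5572249 ≈ 177.98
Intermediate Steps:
S = 4206 (S = -4001 + 8207 = 4206)
√(31678 + (-578/S + (100*c(-3))/(-23847))) = √(31678 + (-578/4206 + (100*(-10))/(-23847))) = √(31678 + (-578*1/4206 - 1000*(-1/23847))) = √(31678 + (-289/2103 + 1000/23847)) = √(31678 - 532087/5572249) = √(176517171735/5572249) = √983597633683182015/5572249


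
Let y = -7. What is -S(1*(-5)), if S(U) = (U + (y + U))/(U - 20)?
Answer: -17/25 ≈ -0.68000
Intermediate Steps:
S(U) = (-7 + 2*U)/(-20 + U) (S(U) = (U + (-7 + U))/(U - 20) = (-7 + 2*U)/(-20 + U))
-S(1*(-5)) = -(-7 + 2*(1*(-5)))/(-20 + 1*(-5)) = -(-7 + 2*(-5))/(-20 - 5) = -(-7 - 10)/(-25) = -(-1)*(-17)/25 = -1*17/25 = -17/25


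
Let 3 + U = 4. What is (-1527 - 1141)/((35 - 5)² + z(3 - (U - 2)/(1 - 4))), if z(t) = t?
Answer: -2001/677 ≈ -2.9557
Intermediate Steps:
U = 1 (U = -3 + 4 = 1)
(-1527 - 1141)/((35 - 5)² + z(3 - (U - 2)/(1 - 4))) = (-1527 - 1141)/((35 - 5)² + (3 - (1 - 2)/(1 - 4))) = -2668/(30² + (3 - (-1)/(-3))) = -2668/(900 + (3 - (-1)*(-1)/3)) = -2668/(900 + (3 - 1*⅓)) = -2668/(900 + (3 - ⅓)) = -2668/(900 + 8/3) = -2668/2708/3 = -2668*3/2708 = -2001/677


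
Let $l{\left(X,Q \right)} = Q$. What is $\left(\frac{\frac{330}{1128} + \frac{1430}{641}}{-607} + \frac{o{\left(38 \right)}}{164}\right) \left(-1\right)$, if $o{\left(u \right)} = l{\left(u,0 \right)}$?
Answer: $\frac{304095}{73148356} \approx 0.0041572$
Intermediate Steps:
$o{\left(u \right)} = 0$
$\left(\frac{\frac{330}{1128} + \frac{1430}{641}}{-607} + \frac{o{\left(38 \right)}}{164}\right) \left(-1\right) = \left(\frac{\frac{330}{1128} + \frac{1430}{641}}{-607} + \frac{0}{164}\right) \left(-1\right) = \left(\left(330 \cdot \frac{1}{1128} + 1430 \cdot \frac{1}{641}\right) \left(- \frac{1}{607}\right) + 0 \cdot \frac{1}{164}\right) \left(-1\right) = \left(\left(\frac{55}{188} + \frac{1430}{641}\right) \left(- \frac{1}{607}\right) + 0\right) \left(-1\right) = \left(\frac{304095}{120508} \left(- \frac{1}{607}\right) + 0\right) \left(-1\right) = \left(- \frac{304095}{73148356} + 0\right) \left(-1\right) = \left(- \frac{304095}{73148356}\right) \left(-1\right) = \frac{304095}{73148356}$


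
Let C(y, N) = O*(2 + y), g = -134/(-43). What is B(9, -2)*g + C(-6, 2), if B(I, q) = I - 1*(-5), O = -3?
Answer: 2392/43 ≈ 55.628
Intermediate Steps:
g = 134/43 (g = -134*(-1/43) = 134/43 ≈ 3.1163)
C(y, N) = -6 - 3*y (C(y, N) = -3*(2 + y) = -6 - 3*y)
B(I, q) = 5 + I (B(I, q) = I + 5 = 5 + I)
B(9, -2)*g + C(-6, 2) = (5 + 9)*(134/43) + (-6 - 3*(-6)) = 14*(134/43) + (-6 + 18) = 1876/43 + 12 = 2392/43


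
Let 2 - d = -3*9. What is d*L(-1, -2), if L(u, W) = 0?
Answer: 0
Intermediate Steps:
d = 29 (d = 2 - (-3)*9 = 2 - 1*(-27) = 2 + 27 = 29)
d*L(-1, -2) = 29*0 = 0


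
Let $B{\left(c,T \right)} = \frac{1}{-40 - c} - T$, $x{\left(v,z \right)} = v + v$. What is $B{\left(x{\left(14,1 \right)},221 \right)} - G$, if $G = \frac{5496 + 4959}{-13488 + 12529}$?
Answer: $- \frac{13701871}{65212} \approx -210.11$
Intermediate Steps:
$G = - \frac{10455}{959}$ ($G = \frac{10455}{-959} = 10455 \left(- \frac{1}{959}\right) = - \frac{10455}{959} \approx -10.902$)
$x{\left(v,z \right)} = 2 v$
$B{\left(x{\left(14,1 \right)},221 \right)} - G = \frac{-1 - 8840 - 221 \cdot 2 \cdot 14}{40 + 2 \cdot 14} - - \frac{10455}{959} = \frac{-1 - 8840 - 221 \cdot 28}{40 + 28} + \frac{10455}{959} = \frac{-1 - 8840 - 6188}{68} + \frac{10455}{959} = \frac{1}{68} \left(-15029\right) + \frac{10455}{959} = - \frac{15029}{68} + \frac{10455}{959} = - \frac{13701871}{65212}$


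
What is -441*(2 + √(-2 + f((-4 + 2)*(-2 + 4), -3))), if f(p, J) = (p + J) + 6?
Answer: -882 - 441*I*√3 ≈ -882.0 - 763.83*I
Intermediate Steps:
f(p, J) = 6 + J + p (f(p, J) = (J + p) + 6 = 6 + J + p)
-441*(2 + √(-2 + f((-4 + 2)*(-2 + 4), -3))) = -441*(2 + √(-2 + (6 - 3 + (-4 + 2)*(-2 + 4)))) = -441*(2 + √(-2 + (6 - 3 - 2*2))) = -441*(2 + √(-2 + (6 - 3 - 4))) = -441*(2 + √(-2 - 1)) = -441*(2 + √(-3)) = -441*(2 + I*√3) = -147*(6 + 3*I*√3) = -882 - 441*I*√3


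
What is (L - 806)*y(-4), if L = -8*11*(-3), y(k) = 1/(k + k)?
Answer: 271/4 ≈ 67.750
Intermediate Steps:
y(k) = 1/(2*k)
L = 264 (L = -88*(-3) = 264)
(L - 806)*y(-4) = (264 - 806)*((½)/(-4)) = -271*(-1)/4 = -542*(-⅛) = 271/4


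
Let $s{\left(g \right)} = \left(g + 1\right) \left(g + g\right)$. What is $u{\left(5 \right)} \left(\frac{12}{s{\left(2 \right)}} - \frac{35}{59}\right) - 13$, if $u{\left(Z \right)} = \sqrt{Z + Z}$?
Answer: $-13 + \frac{24 \sqrt{10}}{59} \approx -11.714$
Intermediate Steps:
$u{\left(Z \right)} = \sqrt{2} \sqrt{Z}$ ($u{\left(Z \right)} = \sqrt{2 Z} = \sqrt{2} \sqrt{Z}$)
$s{\left(g \right)} = 2 g \left(1 + g\right)$ ($s{\left(g \right)} = \left(1 + g\right) 2 g = 2 g \left(1 + g\right)$)
$u{\left(5 \right)} \left(\frac{12}{s{\left(2 \right)}} - \frac{35}{59}\right) - 13 = \sqrt{2} \sqrt{5} \left(\frac{12}{2 \cdot 2 \left(1 + 2\right)} - \frac{35}{59}\right) - 13 = \sqrt{10} \left(\frac{12}{2 \cdot 2 \cdot 3} - \frac{35}{59}\right) - 13 = \sqrt{10} \left(\frac{12}{12} - \frac{35}{59}\right) - 13 = \sqrt{10} \left(12 \cdot \frac{1}{12} - \frac{35}{59}\right) - 13 = \sqrt{10} \left(1 - \frac{35}{59}\right) - 13 = \sqrt{10} \cdot \frac{24}{59} - 13 = \frac{24 \sqrt{10}}{59} - 13 = -13 + \frac{24 \sqrt{10}}{59}$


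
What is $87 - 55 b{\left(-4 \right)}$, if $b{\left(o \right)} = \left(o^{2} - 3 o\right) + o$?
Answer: $-1233$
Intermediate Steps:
$b{\left(o \right)} = o^{2} - 2 o$
$87 - 55 b{\left(-4 \right)} = 87 - 55 \left(- 4 \left(-2 - 4\right)\right) = 87 - 55 \left(\left(-4\right) \left(-6\right)\right) = 87 - 1320 = -1233$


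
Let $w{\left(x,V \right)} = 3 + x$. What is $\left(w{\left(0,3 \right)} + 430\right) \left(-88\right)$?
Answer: $-38104$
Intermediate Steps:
$\left(w{\left(0,3 \right)} + 430\right) \left(-88\right) = \left(\left(3 + 0\right) + 430\right) \left(-88\right) = \left(3 + 430\right) \left(-88\right) = 433 \left(-88\right) = -38104$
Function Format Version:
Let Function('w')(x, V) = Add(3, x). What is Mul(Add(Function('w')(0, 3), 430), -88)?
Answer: -38104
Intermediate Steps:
Mul(Add(Function('w')(0, 3), 430), -88) = Mul(Add(Add(3, 0), 430), -88) = Mul(Add(3, 430), -88) = Mul(433, -88) = -38104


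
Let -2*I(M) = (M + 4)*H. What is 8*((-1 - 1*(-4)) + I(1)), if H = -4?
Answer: 104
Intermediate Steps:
I(M) = 8 + 2*M (I(M) = -(M + 4)*(-4)/2 = -(4 + M)*(-4)/2 = -(-16 - 4*M)/2 = 8 + 2*M)
8*((-1 - 1*(-4)) + I(1)) = 8*((-1 - 1*(-4)) + (8 + 2*1)) = 8*((-1 + 4) + (8 + 2)) = 8*(3 + 10) = 8*13 = 104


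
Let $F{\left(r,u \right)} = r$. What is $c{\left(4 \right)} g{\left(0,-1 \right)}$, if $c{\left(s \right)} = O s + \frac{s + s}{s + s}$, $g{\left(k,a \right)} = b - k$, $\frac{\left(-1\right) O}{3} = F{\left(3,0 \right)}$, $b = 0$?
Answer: $0$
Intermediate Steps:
$O = -9$ ($O = \left(-3\right) 3 = -9$)
$g{\left(k,a \right)} = - k$ ($g{\left(k,a \right)} = 0 - k = - k$)
$c{\left(s \right)} = 1 - 9 s$ ($c{\left(s \right)} = - 9 s + \frac{s + s}{s + s} = - 9 s + \frac{2 s}{2 s} = - 9 s + 2 s \frac{1}{2 s} = - 9 s + 1 = 1 - 9 s$)
$c{\left(4 \right)} g{\left(0,-1 \right)} = \left(1 - 36\right) \left(\left(-1\right) 0\right) = \left(1 - 36\right) 0 = \left(-35\right) 0 = 0$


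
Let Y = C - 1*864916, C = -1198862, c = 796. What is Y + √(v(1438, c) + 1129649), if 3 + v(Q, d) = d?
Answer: -2063778 + √1130442 ≈ -2.0627e+6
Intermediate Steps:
v(Q, d) = -3 + d
Y = -2063778 (Y = -1198862 - 1*864916 = -1198862 - 864916 = -2063778)
Y + √(v(1438, c) + 1129649) = -2063778 + √((-3 + 796) + 1129649) = -2063778 + √(793 + 1129649) = -2063778 + √1130442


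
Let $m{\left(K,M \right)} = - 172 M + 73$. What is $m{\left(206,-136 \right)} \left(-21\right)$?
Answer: $-492765$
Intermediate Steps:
$m{\left(K,M \right)} = 73 - 172 M$
$m{\left(206,-136 \right)} \left(-21\right) = \left(73 - -23392\right) \left(-21\right) = \left(73 + 23392\right) \left(-21\right) = 23465 \left(-21\right) = -492765$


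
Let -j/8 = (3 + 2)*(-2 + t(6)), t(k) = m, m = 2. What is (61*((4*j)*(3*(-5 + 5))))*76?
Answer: 0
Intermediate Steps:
t(k) = 2
j = 0 (j = -8*(3 + 2)*(-2 + 2) = -40*0 = -8*0 = 0)
(61*((4*j)*(3*(-5 + 5))))*76 = (61*((4*0)*(3*(-5 + 5))))*76 = (61*(0*(3*0)))*76 = (61*(0*0))*76 = (61*0)*76 = 0*76 = 0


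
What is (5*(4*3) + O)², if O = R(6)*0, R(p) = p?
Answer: 3600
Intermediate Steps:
O = 0 (O = 6*0 = 0)
(5*(4*3) + O)² = (5*(4*3) + 0)² = (5*12 + 0)² = (60 + 0)² = 60² = 3600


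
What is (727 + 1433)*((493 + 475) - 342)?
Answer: 1352160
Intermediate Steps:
(727 + 1433)*((493 + 475) - 342) = 2160*(968 - 342) = 2160*626 = 1352160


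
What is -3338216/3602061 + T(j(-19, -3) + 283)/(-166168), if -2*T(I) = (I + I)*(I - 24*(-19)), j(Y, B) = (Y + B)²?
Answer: 2824176226213/598547272248 ≈ 4.7184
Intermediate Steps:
j(Y, B) = (B + Y)²
T(I) = -I*(456 + I) (T(I) = -(I + I)*(I - 24*(-19))/2 = -2*I*(I + 456)/2 = -2*I*(456 + I)/2 = -I*(456 + I))
-3338216/3602061 + T(j(-19, -3) + 283)/(-166168) = -3338216/3602061 - ((-3 - 19)² + 283)*(456 + ((-3 - 19)² + 283))/(-166168) = -3338216*1/3602061 - ((-22)² + 283)*(456 + ((-22)² + 283))*(-1/166168) = -3338216/3602061 - (484 + 283)*(456 + (484 + 283))*(-1/166168) = -3338216/3602061 - 1*767*(456 + 767)*(-1/166168) = -3338216/3602061 - 1*767*1223*(-1/166168) = -3338216/3602061 - 938041*(-1/166168) = -3338216/3602061 + 938041/166168 = 2824176226213/598547272248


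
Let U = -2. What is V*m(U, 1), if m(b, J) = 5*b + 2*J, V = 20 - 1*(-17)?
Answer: -296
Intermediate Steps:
V = 37 (V = 20 + 17 = 37)
m(b, J) = 2*J + 5*b
V*m(U, 1) = 37*(2*1 + 5*(-2)) = 37*(2 - 10) = 37*(-8) = -296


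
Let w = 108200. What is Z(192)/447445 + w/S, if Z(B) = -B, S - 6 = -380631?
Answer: -387893032/1362470025 ≈ -0.28470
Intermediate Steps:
S = -380625 (S = 6 - 380631 = -380625)
Z(192)/447445 + w/S = -1*192/447445 + 108200/(-380625) = -192*1/447445 + 108200*(-1/380625) = -192/447445 - 4328/15225 = -387893032/1362470025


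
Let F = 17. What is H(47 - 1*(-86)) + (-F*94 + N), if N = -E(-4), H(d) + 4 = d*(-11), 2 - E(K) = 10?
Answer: -3057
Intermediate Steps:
E(K) = -8 (E(K) = 2 - 1*10 = 2 - 10 = -8)
H(d) = -4 - 11*d (H(d) = -4 + d*(-11) = -4 - 11*d)
N = 8 (N = -1*(-8) = 8)
H(47 - 1*(-86)) + (-F*94 + N) = (-4 - 11*(47 - 1*(-86))) + (-1*17*94 + 8) = (-4 - 11*(47 + 86)) + (-17*94 + 8) = (-4 - 11*133) + (-1598 + 8) = (-4 - 1463) - 1590 = -1467 - 1590 = -3057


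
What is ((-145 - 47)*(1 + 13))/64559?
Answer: -2688/64559 ≈ -0.041636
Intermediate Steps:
((-145 - 47)*(1 + 13))/64559 = -192*14*(1/64559) = -2688*1/64559 = -2688/64559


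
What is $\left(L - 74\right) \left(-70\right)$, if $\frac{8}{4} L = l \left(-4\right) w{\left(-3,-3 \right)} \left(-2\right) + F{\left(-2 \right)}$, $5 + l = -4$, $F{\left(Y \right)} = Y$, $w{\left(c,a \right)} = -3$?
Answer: $-2310$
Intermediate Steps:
$l = -9$ ($l = -5 - 4 = -9$)
$L = 107$ ($L = \frac{\left(-9\right) \left(-4\right) \left(\left(-3\right) \left(-2\right)\right) - 2}{2} = \frac{36 \cdot 6 - 2}{2} = \frac{216 - 2}{2} = \frac{1}{2} \cdot 214 = 107$)
$\left(L - 74\right) \left(-70\right) = \left(107 - 74\right) \left(-70\right) = 33 \left(-70\right) = -2310$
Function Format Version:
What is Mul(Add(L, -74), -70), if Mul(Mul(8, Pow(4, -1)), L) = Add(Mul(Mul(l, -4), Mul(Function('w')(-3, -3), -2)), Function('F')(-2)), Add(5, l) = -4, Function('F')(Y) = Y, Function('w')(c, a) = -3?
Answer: -2310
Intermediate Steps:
l = -9 (l = Add(-5, -4) = -9)
L = 107 (L = Mul(Rational(1, 2), Add(Mul(Mul(-9, -4), Mul(-3, -2)), -2)) = Mul(Rational(1, 2), Add(Mul(36, 6), -2)) = Mul(Rational(1, 2), Add(216, -2)) = Mul(Rational(1, 2), 214) = 107)
Mul(Add(L, -74), -70) = Mul(Add(107, -74), -70) = Mul(33, -70) = -2310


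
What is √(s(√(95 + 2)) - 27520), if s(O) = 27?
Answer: I*√27493 ≈ 165.81*I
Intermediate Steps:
√(s(√(95 + 2)) - 27520) = √(27 - 27520) = √(-27493) = I*√27493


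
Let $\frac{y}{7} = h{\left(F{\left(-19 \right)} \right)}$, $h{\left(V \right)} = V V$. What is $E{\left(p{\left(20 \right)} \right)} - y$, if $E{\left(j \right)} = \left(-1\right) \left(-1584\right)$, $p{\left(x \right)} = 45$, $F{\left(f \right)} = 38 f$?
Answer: $-3647404$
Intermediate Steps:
$h{\left(V \right)} = V^{2}$
$y = 3648988$ ($y = 7 \left(38 \left(-19\right)\right)^{2} = 7 \left(-722\right)^{2} = 7 \cdot 521284 = 3648988$)
$E{\left(j \right)} = 1584$
$E{\left(p{\left(20 \right)} \right)} - y = 1584 - 3648988 = -3647404$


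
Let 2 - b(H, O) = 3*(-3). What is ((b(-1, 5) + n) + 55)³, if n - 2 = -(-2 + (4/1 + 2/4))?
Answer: 2248091/8 ≈ 2.8101e+5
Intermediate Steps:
b(H, O) = 11 (b(H, O) = 2 - 3*(-3) = 2 - 1*(-9) = 2 + 9 = 11)
n = -½ (n = 2 - (-2 + (4/1 + 2/4)) = 2 - (-2 + (4*1 + 2*(¼))) = 2 - (-2 + (4 + ½)) = 2 - (-2 + 9/2) = 2 - 1*5/2 = 2 - 5/2 = -½ ≈ -0.50000)
((b(-1, 5) + n) + 55)³ = ((11 - ½) + 55)³ = (21/2 + 55)³ = (131/2)³ = 2248091/8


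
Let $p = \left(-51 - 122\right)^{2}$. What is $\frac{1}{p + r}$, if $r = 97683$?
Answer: $\frac{1}{127612} \approx 7.8363 \cdot 10^{-6}$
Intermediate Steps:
$p = 29929$ ($p = \left(-173\right)^{2} = 29929$)
$\frac{1}{p + r} = \frac{1}{29929 + 97683} = \frac{1}{127612}$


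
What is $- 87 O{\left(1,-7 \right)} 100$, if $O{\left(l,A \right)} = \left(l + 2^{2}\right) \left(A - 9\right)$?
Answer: $696000$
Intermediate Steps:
$O{\left(l,A \right)} = \left(-9 + A\right) \left(4 + l\right)$ ($O{\left(l,A \right)} = \left(l + 4\right) \left(-9 + A\right) = \left(4 + l\right) \left(-9 + A\right) = \left(-9 + A\right) \left(4 + l\right)$)
$- 87 O{\left(1,-7 \right)} 100 = - 87 \left(-36 - 9 + 4 \left(-7\right) - 7\right) 100 = - 87 \left(-36 - 9 - 28 - 7\right) 100 = \left(-87\right) \left(-80\right) 100 = 6960 \cdot 100 = 696000$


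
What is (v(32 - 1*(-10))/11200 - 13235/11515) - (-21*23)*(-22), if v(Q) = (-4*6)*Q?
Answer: -2447453227/230300 ≈ -10627.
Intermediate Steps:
v(Q) = -24*Q
(v(32 - 1*(-10))/11200 - 13235/11515) - (-21*23)*(-22) = (-24*(32 - 1*(-10))/11200 - 13235/11515) - (-21*23)*(-22) = (-24*(32 + 10)*(1/11200) - 13235*1/11515) - (-483)*(-22) = (-24*42*(1/11200) - 2647/2303) - 1*10626 = (-1008*1/11200 - 2647/2303) - 10626 = (-9/100 - 2647/2303) - 10626 = -285427/230300 - 10626 = -2447453227/230300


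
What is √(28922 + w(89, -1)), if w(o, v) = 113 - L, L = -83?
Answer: √29118 ≈ 170.64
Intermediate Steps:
w(o, v) = 196 (w(o, v) = 113 - 1*(-83) = 113 + 83 = 196)
√(28922 + w(89, -1)) = √(28922 + 196) = √29118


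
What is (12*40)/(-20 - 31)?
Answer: -160/17 ≈ -9.4118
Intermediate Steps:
(12*40)/(-20 - 31) = 480/(-51) = 480*(-1/51) = -160/17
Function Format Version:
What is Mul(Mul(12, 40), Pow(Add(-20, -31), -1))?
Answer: Rational(-160, 17) ≈ -9.4118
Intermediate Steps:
Mul(Mul(12, 40), Pow(Add(-20, -31), -1)) = Mul(480, Pow(-51, -1)) = Mul(480, Rational(-1, 51)) = Rational(-160, 17)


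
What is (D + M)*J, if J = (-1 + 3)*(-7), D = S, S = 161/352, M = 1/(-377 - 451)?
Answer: -232673/36432 ≈ -6.3865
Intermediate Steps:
M = -1/828 (M = 1/(-828) = -1/828 ≈ -0.0012077)
S = 161/352 (S = 161*(1/352) = 161/352 ≈ 0.45739)
D = 161/352 ≈ 0.45739
J = -14 (J = 2*(-7) = -14)
(D + M)*J = (161/352 - 1/828)*(-14) = (33239/72864)*(-14) = -232673/36432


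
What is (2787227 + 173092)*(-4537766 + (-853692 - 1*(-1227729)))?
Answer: -12325966069551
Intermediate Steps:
(2787227 + 173092)*(-4537766 + (-853692 - 1*(-1227729))) = 2960319*(-4537766 + (-853692 + 1227729)) = 2960319*(-4537766 + 374037) = 2960319*(-4163729) = -12325966069551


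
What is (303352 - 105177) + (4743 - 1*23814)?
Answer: 179104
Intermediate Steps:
(303352 - 105177) + (4743 - 1*23814) = 198175 + (4743 - 23814) = 198175 - 19071 = 179104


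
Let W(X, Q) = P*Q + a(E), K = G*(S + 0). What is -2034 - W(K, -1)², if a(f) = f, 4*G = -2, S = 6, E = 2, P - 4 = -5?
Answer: -2043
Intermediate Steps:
P = -1 (P = 4 - 5 = -1)
G = -½ (G = (¼)*(-2) = -½ ≈ -0.50000)
K = -3 (K = -(6 + 0)/2 = -½*6 = -3)
W(X, Q) = 2 - Q (W(X, Q) = -Q + 2 = 2 - Q)
-2034 - W(K, -1)² = -2034 - (2 - 1*(-1))² = -2034 - (2 + 1)² = -2034 - 1*3² = -2034 - 1*9 = -2034 - 9 = -2043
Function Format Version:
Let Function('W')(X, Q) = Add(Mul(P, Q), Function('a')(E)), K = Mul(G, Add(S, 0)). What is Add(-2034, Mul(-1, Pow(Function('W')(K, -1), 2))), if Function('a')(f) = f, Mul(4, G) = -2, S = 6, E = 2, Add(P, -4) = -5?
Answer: -2043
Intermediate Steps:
P = -1 (P = Add(4, -5) = -1)
G = Rational(-1, 2) (G = Mul(Rational(1, 4), -2) = Rational(-1, 2) ≈ -0.50000)
K = -3 (K = Mul(Rational(-1, 2), Add(6, 0)) = Mul(Rational(-1, 2), 6) = -3)
Function('W')(X, Q) = Add(2, Mul(-1, Q)) (Function('W')(X, Q) = Add(Mul(-1, Q), 2) = Add(2, Mul(-1, Q)))
Add(-2034, Mul(-1, Pow(Function('W')(K, -1), 2))) = Add(-2034, Mul(-1, Pow(Add(2, Mul(-1, -1)), 2))) = Add(-2034, Mul(-1, Pow(Add(2, 1), 2))) = Add(-2034, Mul(-1, Pow(3, 2))) = Add(-2034, Mul(-1, 9)) = Add(-2034, -9) = -2043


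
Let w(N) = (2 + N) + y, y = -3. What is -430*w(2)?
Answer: -430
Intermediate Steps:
w(N) = -1 + N (w(N) = (2 + N) - 3 = -1 + N)
-430*w(2) = -430*(-1 + 2) = -430*1 = -430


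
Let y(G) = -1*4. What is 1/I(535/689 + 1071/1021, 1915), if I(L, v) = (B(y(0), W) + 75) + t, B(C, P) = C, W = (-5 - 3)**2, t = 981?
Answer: 1/1052 ≈ 0.00095057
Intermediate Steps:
W = 64 (W = (-8)**2 = 64)
y(G) = -4
I(L, v) = 1052 (I(L, v) = (-4 + 75) + 981 = 71 + 981 = 1052)
1/I(535/689 + 1071/1021, 1915) = 1/1052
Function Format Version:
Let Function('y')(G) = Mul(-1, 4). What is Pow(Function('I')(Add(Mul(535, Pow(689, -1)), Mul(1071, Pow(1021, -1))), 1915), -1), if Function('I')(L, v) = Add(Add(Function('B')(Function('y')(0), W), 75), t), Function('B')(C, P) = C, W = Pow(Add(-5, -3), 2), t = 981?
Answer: Rational(1, 1052) ≈ 0.00095057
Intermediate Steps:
W = 64 (W = Pow(-8, 2) = 64)
Function('y')(G) = -4
Function('I')(L, v) = 1052 (Function('I')(L, v) = Add(Add(-4, 75), 981) = Add(71, 981) = 1052)
Pow(Function('I')(Add(Mul(535, Pow(689, -1)), Mul(1071, Pow(1021, -1))), 1915), -1) = Pow(1052, -1) = Rational(1, 1052)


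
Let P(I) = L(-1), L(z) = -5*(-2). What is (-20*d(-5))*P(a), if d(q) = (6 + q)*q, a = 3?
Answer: 1000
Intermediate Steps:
L(z) = 10
P(I) = 10
d(q) = q*(6 + q)
(-20*d(-5))*P(a) = -(-100)*(6 - 5)*10 = -(-100)*10 = -20*(-5)*10 = 100*10 = 1000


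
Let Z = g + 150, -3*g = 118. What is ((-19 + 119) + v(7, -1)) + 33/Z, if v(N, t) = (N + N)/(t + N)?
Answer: 102221/996 ≈ 102.63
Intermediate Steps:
g = -118/3 (g = -⅓*118 = -118/3 ≈ -39.333)
v(N, t) = 2*N/(N + t) (v(N, t) = (2*N)/(N + t) = 2*N/(N + t))
Z = 332/3 (Z = -118/3 + 150 = 332/3 ≈ 110.67)
((-19 + 119) + v(7, -1)) + 33/Z = ((-19 + 119) + 2*7/(7 - 1)) + 33/(332/3) = (100 + 2*7/6) + 33*(3/332) = (100 + 2*7*(⅙)) + 99/332 = (100 + 7/3) + 99/332 = 307/3 + 99/332 = 102221/996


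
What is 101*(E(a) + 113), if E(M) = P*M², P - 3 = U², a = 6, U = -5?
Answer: 113221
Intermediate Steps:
P = 28 (P = 3 + (-5)² = 3 + 25 = 28)
E(M) = 28*M²
101*(E(a) + 113) = 101*(28*6² + 113) = 101*(28*36 + 113) = 101*(1008 + 113) = 101*1121 = 113221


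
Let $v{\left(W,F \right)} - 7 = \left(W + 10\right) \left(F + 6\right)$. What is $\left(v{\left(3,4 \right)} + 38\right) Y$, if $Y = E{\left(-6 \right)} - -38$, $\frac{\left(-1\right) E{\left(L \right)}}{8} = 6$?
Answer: $-1750$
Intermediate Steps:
$v{\left(W,F \right)} = 7 + \left(6 + F\right) \left(10 + W\right)$ ($v{\left(W,F \right)} = 7 + \left(W + 10\right) \left(F + 6\right) = 7 + \left(10 + W\right) \left(6 + F\right) = 7 + \left(6 + F\right) \left(10 + W\right)$)
$E{\left(L \right)} = -48$ ($E{\left(L \right)} = \left(-8\right) 6 = -48$)
$Y = -10$ ($Y = -48 - -38 = -48 + 38 = -10$)
$\left(v{\left(3,4 \right)} + 38\right) Y = \left(\left(67 + 6 \cdot 3 + 10 \cdot 4 + 4 \cdot 3\right) + 38\right) \left(-10\right) = \left(\left(67 + 18 + 40 + 12\right) + 38\right) \left(-10\right) = \left(137 + 38\right) \left(-10\right) = 175 \left(-10\right) = -1750$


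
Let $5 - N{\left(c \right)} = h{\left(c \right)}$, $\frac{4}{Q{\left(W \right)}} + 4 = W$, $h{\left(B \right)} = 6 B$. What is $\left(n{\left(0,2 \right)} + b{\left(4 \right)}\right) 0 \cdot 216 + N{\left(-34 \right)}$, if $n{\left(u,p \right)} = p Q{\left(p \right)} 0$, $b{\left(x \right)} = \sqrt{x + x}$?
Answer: $209$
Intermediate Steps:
$Q{\left(W \right)} = \frac{4}{-4 + W}$
$N{\left(c \right)} = 5 - 6 c$
$b{\left(x \right)} = \sqrt{2} \sqrt{x}$ ($b{\left(x \right)} = \sqrt{2 x} = \sqrt{2} \sqrt{x}$)
$n{\left(u,p \right)} = 0$ ($n{\left(u,p \right)} = p \frac{4}{-4 + p} 0 = \frac{4 p}{-4 + p} 0 = 0$)
$\left(n{\left(0,2 \right)} + b{\left(4 \right)}\right) 0 \cdot 216 + N{\left(-34 \right)} = \left(0 + \sqrt{2} \sqrt{4}\right) 0 \cdot 216 + \left(5 - -204\right) = \left(0 + \sqrt{2} \cdot 2\right) 0 \cdot 216 + \left(5 + 204\right) = \left(0 + 2 \sqrt{2}\right) 0 \cdot 216 + 209 = 2 \sqrt{2} \cdot 0 \cdot 216 + 209 = 0 \cdot 216 + 209 = 0 + 209 = 209$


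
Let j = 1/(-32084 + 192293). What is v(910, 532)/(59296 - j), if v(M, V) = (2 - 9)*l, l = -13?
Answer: 14579019/9499752863 ≈ 0.0015347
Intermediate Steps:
j = 1/160209 ≈ 6.2418e-6
v(M, V) = 91 (v(M, V) = (2 - 9)*(-13) = -7*(-13) = 91)
v(910, 532)/(59296 - j) = 91/(59296 - 1*1/160209) = 91/(59296 - 1/160209) = 91/(9499752863/160209) = 91*(160209/9499752863) = 14579019/9499752863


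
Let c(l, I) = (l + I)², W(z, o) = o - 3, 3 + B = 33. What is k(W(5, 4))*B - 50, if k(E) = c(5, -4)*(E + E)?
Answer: 10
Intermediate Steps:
B = 30 (B = -3 + 33 = 30)
W(z, o) = -3 + o
c(l, I) = (I + l)²
k(E) = 2*E (k(E) = (-4 + 5)²*(E + E) = 1²*(2*E) = 1*(2*E) = 2*E)
k(W(5, 4))*B - 50 = (2*(-3 + 4))*30 - 50 = (2*1)*30 - 50 = 2*30 - 50 = 60 - 50 = 10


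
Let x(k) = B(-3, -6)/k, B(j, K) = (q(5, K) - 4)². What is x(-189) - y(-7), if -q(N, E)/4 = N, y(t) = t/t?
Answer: -85/21 ≈ -4.0476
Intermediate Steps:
y(t) = 1
q(N, E) = -4*N
B(j, K) = 576 (B(j, K) = (-4*5 - 4)² = (-20 - 4)² = (-24)² = 576)
x(k) = 576/k
x(-189) - y(-7) = 576/(-189) - 1*1 = 576*(-1/189) - 1 = -64/21 - 1 = -85/21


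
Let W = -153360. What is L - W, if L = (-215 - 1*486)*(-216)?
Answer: 304776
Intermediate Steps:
L = 151416 (L = (-215 - 486)*(-216) = -701*(-216) = 151416)
L - W = 151416 - 1*(-153360) = 151416 + 153360 = 304776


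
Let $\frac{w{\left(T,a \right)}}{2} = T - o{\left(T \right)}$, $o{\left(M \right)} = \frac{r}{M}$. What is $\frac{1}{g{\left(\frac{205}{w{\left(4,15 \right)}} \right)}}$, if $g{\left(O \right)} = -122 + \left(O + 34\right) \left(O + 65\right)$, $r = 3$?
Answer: $\frac{169}{1048642} \approx 0.00016116$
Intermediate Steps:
$o{\left(M \right)} = \frac{3}{M}$
$w{\left(T,a \right)} = - \frac{6}{T} + 2 T$ ($w{\left(T,a \right)} = 2 \left(T - \frac{3}{T}\right) = - \frac{6}{T} + 2 T$)
$g{\left(O \right)} = -122 + \left(34 + O\right) \left(65 + O\right)$
$\frac{1}{g{\left(\frac{205}{w{\left(4,15 \right)}} \right)}} = \frac{1}{2088 + \left(\frac{205}{- \frac{6}{4} + 2 \cdot 4}\right)^{2} + 99 \frac{205}{- \frac{6}{4} + 2 \cdot 4}} = \frac{1}{2088 + \left(\frac{205}{\left(-6\right) \frac{1}{4} + 8}\right)^{2} + 99 \frac{205}{\left(-6\right) \frac{1}{4} + 8}} = \frac{1}{2088 + \left(\frac{205}{- \frac{3}{2} + 8}\right)^{2} + 99 \frac{205}{- \frac{3}{2} + 8}} = \frac{1}{2088 + \left(\frac{205}{\frac{13}{2}}\right)^{2} + 99 \frac{205}{\frac{13}{2}}} = \frac{1}{2088 + \left(205 \cdot \frac{2}{13}\right)^{2} + 99 \cdot 205 \cdot \frac{2}{13}} = \frac{1}{2088 + \left(\frac{410}{13}\right)^{2} + 99 \cdot \frac{410}{13}} = \frac{1}{2088 + \frac{168100}{169} + \frac{40590}{13}} = \frac{1}{\frac{1048642}{169}} = \frac{169}{1048642}$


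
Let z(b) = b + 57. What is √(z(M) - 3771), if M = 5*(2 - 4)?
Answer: 14*I*√19 ≈ 61.025*I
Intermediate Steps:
M = -10 (M = 5*(-2) = -10)
z(b) = 57 + b
√(z(M) - 3771) = √((57 - 10) - 3771) = √(47 - 3771) = √(-3724) = 14*I*√19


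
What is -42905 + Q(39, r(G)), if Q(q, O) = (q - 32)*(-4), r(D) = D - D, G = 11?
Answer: -42933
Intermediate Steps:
r(D) = 0
Q(q, O) = 128 - 4*q (Q(q, O) = (-32 + q)*(-4) = 128 - 4*q)
-42905 + Q(39, r(G)) = -42905 + (128 - 4*39) = -42905 + (128 - 156) = -42905 - 28 = -42933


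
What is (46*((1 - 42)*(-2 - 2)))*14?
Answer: 105616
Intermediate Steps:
(46*((1 - 42)*(-2 - 2)))*14 = (46*(-41*(-4)))*14 = (46*164)*14 = 7544*14 = 105616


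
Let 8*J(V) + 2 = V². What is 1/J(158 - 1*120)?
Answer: 4/721 ≈ 0.0055479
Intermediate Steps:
J(V) = -¼ + V²/8
1/J(158 - 1*120) = 1/(-¼ + (158 - 1*120)²/8) = 1/(-¼ + (158 - 120)²/8) = 1/(-¼ + (⅛)*38²) = 1/(-¼ + (⅛)*1444) = 1/(-¼ + 361/2) = 1/(721/4) = 4/721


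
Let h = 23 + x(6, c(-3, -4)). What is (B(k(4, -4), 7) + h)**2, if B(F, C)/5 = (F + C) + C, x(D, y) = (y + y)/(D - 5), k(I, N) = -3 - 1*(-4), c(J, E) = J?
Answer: 8464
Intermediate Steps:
k(I, N) = 1 (k(I, N) = -3 + 4 = 1)
x(D, y) = 2*y/(-5 + D) (x(D, y) = (2*y)/(-5 + D) = 2*y/(-5 + D))
B(F, C) = 5*F + 10*C (B(F, C) = 5*((F + C) + C) = 5*((C + F) + C) = 5*(F + 2*C) = 5*F + 10*C)
h = 17 (h = 23 + 2*(-3)/(-5 + 6) = 23 + 2*(-3)/1 = 23 + 2*(-3)*1 = 23 - 6 = 17)
(B(k(4, -4), 7) + h)**2 = ((5*1 + 10*7) + 17)**2 = ((5 + 70) + 17)**2 = (75 + 17)**2 = 92**2 = 8464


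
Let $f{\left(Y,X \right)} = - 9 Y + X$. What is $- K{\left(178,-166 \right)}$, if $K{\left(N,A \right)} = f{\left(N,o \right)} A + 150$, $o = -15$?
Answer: $-268572$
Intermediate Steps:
$f{\left(Y,X \right)} = X - 9 Y$
$K{\left(N,A \right)} = 150 + A \left(-15 - 9 N\right)$ ($K{\left(N,A \right)} = \left(-15 - 9 N\right) A + 150 = A \left(-15 - 9 N\right) + 150 = 150 + A \left(-15 - 9 N\right)$)
$- K{\left(178,-166 \right)} = - (150 - - 498 \left(5 + 3 \cdot 178\right)) = - (150 - - 498 \left(5 + 534\right)) = - (150 - \left(-498\right) 539) = - (150 + 268422) = \left(-1\right) 268572 = -268572$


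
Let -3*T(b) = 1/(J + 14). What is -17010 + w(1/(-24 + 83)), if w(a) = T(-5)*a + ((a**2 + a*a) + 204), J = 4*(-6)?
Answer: -1755050461/104430 ≈ -16806.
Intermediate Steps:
J = -24
T(b) = 1/30 (T(b) = -1/(3*(-24 + 14)) = -1/3/(-10) = -1/3*(-1/10) = 1/30)
w(a) = 204 + 2*a**2 + a/30 (w(a) = a/30 + ((a**2 + a*a) + 204) = a/30 + ((a**2 + a**2) + 204) = a/30 + (2*a**2 + 204) = a/30 + (204 + 2*a**2) = 204 + 2*a**2 + a/30)
-17010 + w(1/(-24 + 83)) = -17010 + (204 + 2*(1/(-24 + 83))**2 + 1/(30*(-24 + 83))) = -17010 + (204 + 2*(1/59)**2 + (1/30)/59) = -17010 + (204 + 2*(1/59)**2 + (1/30)*(1/59)) = -17010 + (204 + 2*(1/3481) + 1/1770) = -17010 + (204 + 2/3481 + 1/1770) = -17010 + 21303839/104430 = -1755050461/104430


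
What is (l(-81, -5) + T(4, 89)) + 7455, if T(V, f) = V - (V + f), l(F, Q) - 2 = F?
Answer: 7287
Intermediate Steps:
l(F, Q) = 2 + F
T(V, f) = -f (T(V, f) = V + (-V - f) = -f)
(l(-81, -5) + T(4, 89)) + 7455 = ((2 - 81) - 1*89) + 7455 = (-79 - 89) + 7455 = -168 + 7455 = 7287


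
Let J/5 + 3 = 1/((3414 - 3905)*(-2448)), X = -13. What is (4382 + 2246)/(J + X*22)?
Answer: -7966643904/361792363 ≈ -22.020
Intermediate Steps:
J = -18029515/1201968 (J = -15 + 5*(1/((3414 - 3905)*(-2448))) = -15 + 5*(-1/2448/(-491)) = -15 + 5*(-1/491*(-1/2448)) = -15 + 5*(1/1201968) = -15 + 5/1201968 = -18029515/1201968 ≈ -15.000)
(4382 + 2246)/(J + X*22) = (4382 + 2246)/(-18029515/1201968 - 13*22) = 6628/(-18029515/1201968 - 286) = 6628/(-361792363/1201968) = 6628*(-1201968/361792363) = -7966643904/361792363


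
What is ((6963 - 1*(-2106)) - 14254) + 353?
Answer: -4832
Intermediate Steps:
((6963 - 1*(-2106)) - 14254) + 353 = ((6963 + 2106) - 14254) + 353 = (9069 - 14254) + 353 = -5185 + 353 = -4832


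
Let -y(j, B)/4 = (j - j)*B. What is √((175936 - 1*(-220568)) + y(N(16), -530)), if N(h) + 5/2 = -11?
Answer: 6*√11014 ≈ 629.69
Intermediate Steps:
N(h) = -27/2 (N(h) = -5/2 - 11 = -27/2)
y(j, B) = 0 (y(j, B) = -4*(j - j)*B = -0*B = -4*0 = 0)
√((175936 - 1*(-220568)) + y(N(16), -530)) = √((175936 - 1*(-220568)) + 0) = √((175936 + 220568) + 0) = √(396504 + 0) = √396504 = 6*√11014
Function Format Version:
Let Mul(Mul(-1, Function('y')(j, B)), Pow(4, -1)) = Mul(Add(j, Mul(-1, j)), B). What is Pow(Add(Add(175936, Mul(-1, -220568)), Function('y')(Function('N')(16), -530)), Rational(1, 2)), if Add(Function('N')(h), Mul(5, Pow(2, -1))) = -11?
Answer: Mul(6, Pow(11014, Rational(1, 2))) ≈ 629.69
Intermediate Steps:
Function('N')(h) = Rational(-27, 2) (Function('N')(h) = Add(Rational(-5, 2), -11) = Rational(-27, 2))
Function('y')(j, B) = 0 (Function('y')(j, B) = Mul(-4, Mul(Add(j, Mul(-1, j)), B)) = Mul(-4, Mul(0, B)) = Mul(-4, 0) = 0)
Pow(Add(Add(175936, Mul(-1, -220568)), Function('y')(Function('N')(16), -530)), Rational(1, 2)) = Pow(Add(Add(175936, Mul(-1, -220568)), 0), Rational(1, 2)) = Pow(Add(Add(175936, 220568), 0), Rational(1, 2)) = Pow(Add(396504, 0), Rational(1, 2)) = Pow(396504, Rational(1, 2)) = Mul(6, Pow(11014, Rational(1, 2)))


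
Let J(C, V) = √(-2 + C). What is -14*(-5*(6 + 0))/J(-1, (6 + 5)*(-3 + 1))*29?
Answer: -4060*I*√3 ≈ -7032.1*I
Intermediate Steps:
-14*(-5*(6 + 0))/J(-1, (6 + 5)*(-3 + 1))*29 = -14*(-5*(6 + 0))/(√(-2 - 1))*29 = -14*(-5*6)/(√(-3))*29 = -(-420)/(I*√3)*29 = -(-420)*(-I*√3/3)*29 = -140*I*√3*29 = -4060*I*√3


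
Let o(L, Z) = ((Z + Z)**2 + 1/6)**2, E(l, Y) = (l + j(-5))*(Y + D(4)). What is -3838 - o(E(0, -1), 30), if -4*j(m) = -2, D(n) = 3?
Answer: -466741369/36 ≈ -1.2965e+7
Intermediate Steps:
j(m) = 1/2 (j(m) = -1/4*(-2) = 1/2)
E(l, Y) = (1/2 + l)*(3 + Y) (E(l, Y) = (l + 1/2)*(Y + 3) = (1/2 + l)*(3 + Y))
o(L, Z) = (1/6 + 4*Z**2)**2 (o(L, Z) = ((2*Z)**2 + 1/6)**2 = (4*Z**2 + 1/6)**2 = (1/6 + 4*Z**2)**2)
-3838 - o(E(0, -1), 30) = -3838 - (1 + 24*30**2)**2/36 = -3838 - (1 + 24*900)**2/36 = -3838 - (1 + 21600)**2/36 = -3838 - 21601**2/36 = -3838 - 466603201/36 = -466741369/36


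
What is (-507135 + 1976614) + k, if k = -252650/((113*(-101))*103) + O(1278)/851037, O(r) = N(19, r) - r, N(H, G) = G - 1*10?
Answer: 1470106952836118357/1000427183943 ≈ 1.4695e+6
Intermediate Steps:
N(H, G) = -10 + G (N(H, G) = G - 10 = -10 + G)
O(r) = -10 (O(r) = (-10 + r) - r = -10)
k = 215002742660/1000427183943 (k = -252650/((113*(-101))*103) - 10/851037 = -252650/((-11413*103)) - 10*1/851037 = -252650/(-1175539) - 10/851037 = -252650*(-1/1175539) - 10/851037 = 252650/1175539 - 10/851037 = 215002742660/1000427183943 ≈ 0.21491)
(-507135 + 1976614) + k = (-507135 + 1976614) + 215002742660/1000427183943 = 1469479 + 215002742660/1000427183943 = 1470106952836118357/1000427183943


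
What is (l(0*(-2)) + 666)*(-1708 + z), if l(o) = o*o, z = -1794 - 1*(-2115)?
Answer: -923742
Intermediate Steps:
z = 321 (z = -1794 + 2115 = 321)
l(o) = o**2
(l(0*(-2)) + 666)*(-1708 + z) = ((0*(-2))**2 + 666)*(-1708 + 321) = (0**2 + 666)*(-1387) = (0 + 666)*(-1387) = 666*(-1387) = -923742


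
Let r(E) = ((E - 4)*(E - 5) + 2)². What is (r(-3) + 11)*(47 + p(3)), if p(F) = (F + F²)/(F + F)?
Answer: 165375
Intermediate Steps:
r(E) = (2 + (-5 + E)*(-4 + E))² (r(E) = ((-4 + E)*(-5 + E) + 2)² = ((-5 + E)*(-4 + E) + 2)² = (2 + (-5 + E)*(-4 + E))²)
p(F) = (F + F²)/(2*F) (p(F) = (F + F²)/((2*F)) = (F + F²)*(1/(2*F)) = (F + F²)/(2*F))
(r(-3) + 11)*(47 + p(3)) = ((22 + (-3)² - 9*(-3))² + 11)*(47 + (½ + (½)*3)) = ((22 + 9 + 27)² + 11)*(47 + (½ + 3/2)) = (58² + 11)*(47 + 2) = (3364 + 11)*49 = 3375*49 = 165375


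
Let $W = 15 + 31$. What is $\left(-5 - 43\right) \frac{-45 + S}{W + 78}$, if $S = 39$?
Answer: $\frac{72}{31} \approx 2.3226$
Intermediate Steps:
$W = 46$
$\left(-5 - 43\right) \frac{-45 + S}{W + 78} = \left(-5 - 43\right) \frac{-45 + 39}{46 + 78} = - 48 \left(- \frac{6}{124}\right) = - 48 \left(\left(-6\right) \frac{1}{124}\right) = \left(-48\right) \left(- \frac{3}{62}\right) = \frac{72}{31}$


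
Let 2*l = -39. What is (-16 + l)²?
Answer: 5041/4 ≈ 1260.3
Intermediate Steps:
l = -39/2 (l = (½)*(-39) = -39/2 ≈ -19.500)
(-16 + l)² = (-16 - 39/2)² = (-71/2)² = 5041/4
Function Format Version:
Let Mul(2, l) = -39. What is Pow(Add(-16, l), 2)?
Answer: Rational(5041, 4) ≈ 1260.3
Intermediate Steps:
l = Rational(-39, 2) (l = Mul(Rational(1, 2), -39) = Rational(-39, 2) ≈ -19.500)
Pow(Add(-16, l), 2) = Pow(Add(-16, Rational(-39, 2)), 2) = Pow(Rational(-71, 2), 2) = Rational(5041, 4)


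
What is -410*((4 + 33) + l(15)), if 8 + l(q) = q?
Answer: -18040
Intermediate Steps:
l(q) = -8 + q
-410*((4 + 33) + l(15)) = -410*((4 + 33) + (-8 + 15)) = -410*(37 + 7) = -410*44 = -18040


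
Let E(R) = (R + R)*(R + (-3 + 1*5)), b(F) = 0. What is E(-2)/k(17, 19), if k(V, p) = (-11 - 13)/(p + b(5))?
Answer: 0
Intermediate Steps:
E(R) = 2*R*(2 + R) (E(R) = (2*R)*(R + (-3 + 5)) = (2*R)*(R + 2) = (2*R)*(2 + R) = 2*R*(2 + R))
k(V, p) = -24/p (k(V, p) = (-11 - 13)/(p + 0) = -24/p)
E(-2)/k(17, 19) = (2*(-2)*(2 - 2))/((-24/19)) = (2*(-2)*0)/((-24*1/19)) = 0/(-24/19) = 0*(-19/24) = 0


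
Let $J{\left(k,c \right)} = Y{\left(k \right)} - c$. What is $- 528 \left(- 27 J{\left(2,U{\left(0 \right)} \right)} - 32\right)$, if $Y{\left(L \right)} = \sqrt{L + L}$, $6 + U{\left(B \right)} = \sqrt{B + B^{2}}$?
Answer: $130944$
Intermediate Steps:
$U{\left(B \right)} = -6 + \sqrt{B + B^{2}}$
$Y{\left(L \right)} = \sqrt{2} \sqrt{L}$ ($Y{\left(L \right)} = \sqrt{2 L} = \sqrt{2} \sqrt{L}$)
$J{\left(k,c \right)} = - c + \sqrt{2} \sqrt{k}$ ($J{\left(k,c \right)} = \sqrt{2} \sqrt{k} - c = - c + \sqrt{2} \sqrt{k}$)
$- 528 \left(- 27 J{\left(2,U{\left(0 \right)} \right)} - 32\right) = - 528 \left(- 27 \left(- (-6 + \sqrt{0 \left(1 + 0\right)}) + \sqrt{2} \sqrt{2}\right) - 32\right) = - 528 \left(- 27 \left(- (-6 + \sqrt{0 \cdot 1}) + 2\right) - 32\right) = - 528 \left(- 27 \left(- (-6 + \sqrt{0}) + 2\right) - 32\right) = - 528 \left(- 27 \left(- (-6 + 0) + 2\right) - 32\right) = - 528 \left(- 27 \left(\left(-1\right) \left(-6\right) + 2\right) - 32\right) = - 528 \left(- 27 \left(6 + 2\right) - 32\right) = - 528 \left(\left(-27\right) 8 - 32\right) = - 528 \left(-216 - 32\right) = \left(-528\right) \left(-248\right) = 130944$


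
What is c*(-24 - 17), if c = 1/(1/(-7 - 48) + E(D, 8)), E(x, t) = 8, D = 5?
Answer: -2255/439 ≈ -5.1367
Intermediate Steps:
c = 55/439 (c = 1/(1/(-7 - 48) + 8) = 1/(1/(-55) + 8) = 1/(-1/55 + 8) = 1/(439/55) = 55/439 ≈ 0.12528)
c*(-24 - 17) = 55*(-24 - 17)/439 = (55/439)*(-41) = -2255/439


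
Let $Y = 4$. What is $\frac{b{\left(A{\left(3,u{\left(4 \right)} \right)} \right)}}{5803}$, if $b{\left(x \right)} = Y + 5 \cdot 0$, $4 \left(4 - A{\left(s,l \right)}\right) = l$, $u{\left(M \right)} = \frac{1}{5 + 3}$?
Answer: $\frac{4}{5803} \approx 0.0006893$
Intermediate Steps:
$u{\left(M \right)} = \frac{1}{8}$
$A{\left(s,l \right)} = 4 - \frac{l}{4}$
$b{\left(x \right)} = 4$ ($b{\left(x \right)} = 4 + 5 \cdot 0 = 4 + 0 = 4$)
$\frac{b{\left(A{\left(3,u{\left(4 \right)} \right)} \right)}}{5803} = \frac{4}{5803}$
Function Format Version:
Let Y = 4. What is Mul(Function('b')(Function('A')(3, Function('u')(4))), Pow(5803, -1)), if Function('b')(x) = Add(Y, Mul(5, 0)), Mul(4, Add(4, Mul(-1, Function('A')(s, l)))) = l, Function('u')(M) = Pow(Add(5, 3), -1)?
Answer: Rational(4, 5803) ≈ 0.00068930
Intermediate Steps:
Function('u')(M) = Rational(1, 8) (Function('u')(M) = Pow(8, -1) = Rational(1, 8))
Function('A')(s, l) = Add(4, Mul(Rational(-1, 4), l))
Function('b')(x) = 4 (Function('b')(x) = Add(4, Mul(5, 0)) = Add(4, 0) = 4)
Mul(Function('b')(Function('A')(3, Function('u')(4))), Pow(5803, -1)) = Mul(4, Pow(5803, -1)) = Mul(4, Rational(1, 5803)) = Rational(4, 5803)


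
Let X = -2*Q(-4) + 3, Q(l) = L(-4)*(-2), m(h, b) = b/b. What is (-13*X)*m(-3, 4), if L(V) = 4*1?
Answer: -247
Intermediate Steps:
m(h, b) = 1
L(V) = 4
Q(l) = -8 (Q(l) = 4*(-2) = -8)
X = 19 (X = -2*(-8) + 3 = 16 + 3 = 19)
(-13*X)*m(-3, 4) = -13*19*1 = -247*1 = -247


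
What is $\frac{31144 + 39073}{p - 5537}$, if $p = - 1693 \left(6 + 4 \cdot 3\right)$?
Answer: $- \frac{70217}{36011} \approx -1.9499$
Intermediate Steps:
$p = -30474$ ($p = - 1693 \left(6 + 12\right) = \left(-1693\right) 18 = -30474$)
$\frac{31144 + 39073}{p - 5537} = \frac{31144 + 39073}{-30474 - 5537} = \frac{70217}{-36011} = 70217 \left(- \frac{1}{36011}\right) = - \frac{70217}{36011}$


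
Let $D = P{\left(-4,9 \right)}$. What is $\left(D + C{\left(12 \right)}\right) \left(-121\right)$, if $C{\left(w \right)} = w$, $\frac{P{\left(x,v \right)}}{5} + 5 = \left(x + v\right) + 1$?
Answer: $-2057$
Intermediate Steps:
$P{\left(x,v \right)} = -20 + 5 v + 5 x$ ($P{\left(x,v \right)} = -25 + 5 \left(\left(x + v\right) + 1\right) = -25 + 5 \left(\left(v + x\right) + 1\right) = -25 + 5 \left(1 + v + x\right) = -25 + \left(5 + 5 v + 5 x\right) = -20 + 5 v + 5 x$)
$D = 5$ ($D = -20 + 5 \cdot 9 + 5 \left(-4\right) = -20 + 45 - 20 = 5$)
$\left(D + C{\left(12 \right)}\right) \left(-121\right) = \left(5 + 12\right) \left(-121\right) = 17 \left(-121\right) = -2057$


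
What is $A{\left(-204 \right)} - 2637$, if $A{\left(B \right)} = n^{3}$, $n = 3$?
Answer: $-2610$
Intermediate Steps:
$A{\left(B \right)} = 27$ ($A{\left(B \right)} = 3^{3} = 27$)
$A{\left(-204 \right)} - 2637 = 27 - 2637 = -2610$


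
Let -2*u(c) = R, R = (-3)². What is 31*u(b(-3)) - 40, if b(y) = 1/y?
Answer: -359/2 ≈ -179.50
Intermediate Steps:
R = 9
u(c) = -9/2 (u(c) = -½*9 = -9/2)
31*u(b(-3)) - 40 = 31*(-9/2) - 40 = -279/2 - 40 = -359/2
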